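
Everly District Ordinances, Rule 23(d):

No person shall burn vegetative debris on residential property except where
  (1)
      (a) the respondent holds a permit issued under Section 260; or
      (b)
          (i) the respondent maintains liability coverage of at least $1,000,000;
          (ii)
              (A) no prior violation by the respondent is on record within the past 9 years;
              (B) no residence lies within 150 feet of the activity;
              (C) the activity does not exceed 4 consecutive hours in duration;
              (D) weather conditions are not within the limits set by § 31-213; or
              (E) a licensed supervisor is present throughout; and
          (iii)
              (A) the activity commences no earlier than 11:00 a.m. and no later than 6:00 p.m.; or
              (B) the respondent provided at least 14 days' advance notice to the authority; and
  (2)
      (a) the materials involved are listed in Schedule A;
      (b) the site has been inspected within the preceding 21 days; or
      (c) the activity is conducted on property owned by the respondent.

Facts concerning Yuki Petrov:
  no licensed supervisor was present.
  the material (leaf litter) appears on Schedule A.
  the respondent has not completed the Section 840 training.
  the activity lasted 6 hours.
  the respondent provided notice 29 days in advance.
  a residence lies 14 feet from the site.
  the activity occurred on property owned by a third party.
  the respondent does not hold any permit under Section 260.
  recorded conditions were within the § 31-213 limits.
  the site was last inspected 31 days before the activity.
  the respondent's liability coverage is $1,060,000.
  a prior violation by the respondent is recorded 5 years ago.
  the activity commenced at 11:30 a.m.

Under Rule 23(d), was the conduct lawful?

(a) holds permit — fails.
(i) coverage ≥ $1,000,000 — holds.
(A) no prior violation — fails.
(B) no residence in 150 ft — not satisfied.
(C) ≤ 4 hrs duration — not met.
(D) not (weather ok) — fails.
(E) supervisor present — fails.
(ii): F OR F OR F OR F OR F → false.
(A) start within hours — satisfied.
(B) ≥14 days' notice — holds.
(iii) = T OR T = true.
(b): T AND F AND T → false.
(1) = F OR F = false.
(a) Schedule A material — satisfied.
(b) site inspected — not met.
(c) own property — not satisfied.
(2): T OR F OR F → true.
So Overall is not satisfied (F AND T).

No — unlawful.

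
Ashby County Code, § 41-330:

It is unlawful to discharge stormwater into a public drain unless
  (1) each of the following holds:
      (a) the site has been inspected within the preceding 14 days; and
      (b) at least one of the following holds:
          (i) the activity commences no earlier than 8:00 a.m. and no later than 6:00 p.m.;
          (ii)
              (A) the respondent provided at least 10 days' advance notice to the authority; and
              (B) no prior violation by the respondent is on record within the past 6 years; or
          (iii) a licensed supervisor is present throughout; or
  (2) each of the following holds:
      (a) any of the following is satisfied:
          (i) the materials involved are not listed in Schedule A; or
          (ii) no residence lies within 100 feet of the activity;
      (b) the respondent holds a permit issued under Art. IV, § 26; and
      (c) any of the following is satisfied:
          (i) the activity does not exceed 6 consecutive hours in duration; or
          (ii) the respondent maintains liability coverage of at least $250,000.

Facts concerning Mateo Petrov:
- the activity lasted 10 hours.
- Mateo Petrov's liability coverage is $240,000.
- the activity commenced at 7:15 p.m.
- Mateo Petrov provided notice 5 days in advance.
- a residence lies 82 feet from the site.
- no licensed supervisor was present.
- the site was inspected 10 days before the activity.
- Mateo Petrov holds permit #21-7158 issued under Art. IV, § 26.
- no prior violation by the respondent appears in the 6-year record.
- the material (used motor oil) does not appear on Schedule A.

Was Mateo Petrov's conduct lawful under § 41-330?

(a) site inspected — satisfied.
(i) start within hours — not satisfied.
(A) ≥10 days' notice — not satisfied.
(B) no prior violation — met.
So (ii) is not satisfied (F AND T).
(iii) supervisor present — fails.
(b) = F OR F OR F = false.
(1): T AND F → false.
(i) not (Schedule A material) — satisfied.
(ii) no residence in 100 ft — fails.
(a) = T OR F = true.
(b) holds permit — holds.
(i) ≤ 6 hrs duration — not met.
(ii) coverage ≥ $250,000 — not satisfied.
(c): F OR F → false.
So (2) is not satisfied (T AND T AND F).
Overall: F OR F → false.

No — unlawful.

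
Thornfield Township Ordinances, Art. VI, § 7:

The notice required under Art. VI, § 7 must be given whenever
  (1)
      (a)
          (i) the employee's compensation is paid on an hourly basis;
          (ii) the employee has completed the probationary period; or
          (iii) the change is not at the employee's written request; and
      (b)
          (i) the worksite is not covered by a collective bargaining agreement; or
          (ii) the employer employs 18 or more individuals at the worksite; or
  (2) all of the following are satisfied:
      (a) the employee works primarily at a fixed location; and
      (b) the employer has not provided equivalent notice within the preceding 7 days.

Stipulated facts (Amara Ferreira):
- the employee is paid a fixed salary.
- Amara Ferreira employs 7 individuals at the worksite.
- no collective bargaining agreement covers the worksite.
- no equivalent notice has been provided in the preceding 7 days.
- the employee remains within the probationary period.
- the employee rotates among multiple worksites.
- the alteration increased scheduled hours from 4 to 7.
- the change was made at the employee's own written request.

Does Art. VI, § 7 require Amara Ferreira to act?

No — not required.

(i) hourly-paid — not satisfied.
(ii) past probation — not satisfied.
(iii) not employee-requested — not met.
(a): F OR F OR F → false.
(i) no CBA — satisfied.
(ii) ≥ 18 at site — not met.
(b) = T OR F = true.
So (1) is not satisfied (F AND T).
(a) fixed location — fails.
(b) no recent notice — holds.
(2) = F AND T = false.
So Overall is not satisfied (F OR F).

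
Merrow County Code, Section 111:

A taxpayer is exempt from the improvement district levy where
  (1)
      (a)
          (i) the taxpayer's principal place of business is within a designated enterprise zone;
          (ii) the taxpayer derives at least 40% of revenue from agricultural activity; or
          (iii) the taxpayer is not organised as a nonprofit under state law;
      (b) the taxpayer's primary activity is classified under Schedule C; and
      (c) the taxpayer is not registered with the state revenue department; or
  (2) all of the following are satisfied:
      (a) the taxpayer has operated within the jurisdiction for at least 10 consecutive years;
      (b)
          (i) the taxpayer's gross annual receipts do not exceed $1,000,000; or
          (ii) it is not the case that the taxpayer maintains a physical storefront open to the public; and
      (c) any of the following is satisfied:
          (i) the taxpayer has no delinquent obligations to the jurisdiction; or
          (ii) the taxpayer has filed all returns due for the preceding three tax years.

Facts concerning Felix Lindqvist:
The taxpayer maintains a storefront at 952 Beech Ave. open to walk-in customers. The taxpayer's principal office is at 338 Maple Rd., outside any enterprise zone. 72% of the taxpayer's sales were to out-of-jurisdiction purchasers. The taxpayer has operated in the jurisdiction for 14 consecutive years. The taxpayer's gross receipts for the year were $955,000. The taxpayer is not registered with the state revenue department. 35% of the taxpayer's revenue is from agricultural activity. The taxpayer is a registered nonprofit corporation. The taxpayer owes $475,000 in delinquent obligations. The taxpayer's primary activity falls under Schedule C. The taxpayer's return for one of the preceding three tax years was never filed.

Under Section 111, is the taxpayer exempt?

No — not exempt.

(i) in enterprise zone — not satisfied.
(ii) ≥40% agricultural — not met.
(iii) not (nonprofit) — not satisfied.
So (a) is not satisfied (F OR F OR F).
(b) Schedule C activity — met.
(c) not (state-registered) — holds.
(1): F AND T AND T → false.
(a) ≥ 10 yrs in jurisdiction — satisfied.
(i) receipts ≤ $1,000,000 — satisfied.
(ii) not (has storefront) — not met.
So (b) is satisfied (T OR F).
(i) no delinquency — not satisfied.
(ii) returns current — not satisfied.
(c): F OR F → false.
(2) = T AND T AND F = false.
Overall: F OR F → false.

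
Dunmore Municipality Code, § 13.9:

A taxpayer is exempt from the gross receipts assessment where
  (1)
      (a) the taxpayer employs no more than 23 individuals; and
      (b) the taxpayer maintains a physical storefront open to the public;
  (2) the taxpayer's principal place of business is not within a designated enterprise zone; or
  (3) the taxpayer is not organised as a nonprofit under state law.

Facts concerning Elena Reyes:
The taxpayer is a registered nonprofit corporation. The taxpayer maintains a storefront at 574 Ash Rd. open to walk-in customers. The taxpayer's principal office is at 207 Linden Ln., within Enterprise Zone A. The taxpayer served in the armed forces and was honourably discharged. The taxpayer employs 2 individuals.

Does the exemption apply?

(a) ≤ 23 employees — holds.
(b) has storefront — met.
(1) = T AND T = true.
(2) not (in enterprise zone) — not met.
(3) not (nonprofit) — not met.
Overall = T OR F OR F = true.

Yes — exempt.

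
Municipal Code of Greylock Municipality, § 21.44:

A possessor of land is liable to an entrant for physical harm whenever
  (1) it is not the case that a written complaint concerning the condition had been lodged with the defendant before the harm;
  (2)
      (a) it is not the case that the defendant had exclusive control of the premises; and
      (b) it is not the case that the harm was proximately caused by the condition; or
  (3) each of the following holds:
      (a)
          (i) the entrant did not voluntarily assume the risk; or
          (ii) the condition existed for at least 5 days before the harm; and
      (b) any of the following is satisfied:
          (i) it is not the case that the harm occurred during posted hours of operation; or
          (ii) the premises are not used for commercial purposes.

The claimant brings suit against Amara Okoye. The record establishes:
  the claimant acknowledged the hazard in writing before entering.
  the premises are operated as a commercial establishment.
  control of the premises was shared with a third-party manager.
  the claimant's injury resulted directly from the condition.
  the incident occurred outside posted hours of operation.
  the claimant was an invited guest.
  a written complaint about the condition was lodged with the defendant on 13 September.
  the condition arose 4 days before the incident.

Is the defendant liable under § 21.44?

(1) not (complaint lodged) — not met.
(a) not (exclusive control) — holds.
(b) not (proximate cause) — not met.
(2): T AND F → false.
(i) no assumed risk — not met.
(ii) condition ≥5 days old — not satisfied.
(a) = F OR F = false.
(i) not (during posted hours) — met.
(ii) not (commercial use) — fails.
(b) = T OR F = true.
So (3) is not satisfied (F AND T).
Overall: F OR F OR F → false.

No — not liable.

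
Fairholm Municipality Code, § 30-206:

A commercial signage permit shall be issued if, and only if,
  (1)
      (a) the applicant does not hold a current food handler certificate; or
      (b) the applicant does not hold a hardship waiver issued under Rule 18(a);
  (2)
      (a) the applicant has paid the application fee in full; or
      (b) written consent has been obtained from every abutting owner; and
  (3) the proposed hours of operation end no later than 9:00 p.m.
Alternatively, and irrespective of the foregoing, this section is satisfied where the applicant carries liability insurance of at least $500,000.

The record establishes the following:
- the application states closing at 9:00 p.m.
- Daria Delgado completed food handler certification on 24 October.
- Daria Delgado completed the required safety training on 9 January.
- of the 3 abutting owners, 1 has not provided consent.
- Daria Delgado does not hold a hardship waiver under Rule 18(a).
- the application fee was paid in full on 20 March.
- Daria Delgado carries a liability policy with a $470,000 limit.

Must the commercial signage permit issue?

Yes — granted.

(a) not (food handler cert.) — not met.
(b) not (hardship waiver) — holds.
So (1) is satisfied (F OR T).
(a) fee paid — met.
(b) all abutters consent — not satisfied.
(2) = T OR F = true.
(3) closes by 9 p.m. — holds.
Overall: T AND T AND T → true.
Exception (insurance ≥ $500,000) — not satisfied.
Result: main true OR exception false → true.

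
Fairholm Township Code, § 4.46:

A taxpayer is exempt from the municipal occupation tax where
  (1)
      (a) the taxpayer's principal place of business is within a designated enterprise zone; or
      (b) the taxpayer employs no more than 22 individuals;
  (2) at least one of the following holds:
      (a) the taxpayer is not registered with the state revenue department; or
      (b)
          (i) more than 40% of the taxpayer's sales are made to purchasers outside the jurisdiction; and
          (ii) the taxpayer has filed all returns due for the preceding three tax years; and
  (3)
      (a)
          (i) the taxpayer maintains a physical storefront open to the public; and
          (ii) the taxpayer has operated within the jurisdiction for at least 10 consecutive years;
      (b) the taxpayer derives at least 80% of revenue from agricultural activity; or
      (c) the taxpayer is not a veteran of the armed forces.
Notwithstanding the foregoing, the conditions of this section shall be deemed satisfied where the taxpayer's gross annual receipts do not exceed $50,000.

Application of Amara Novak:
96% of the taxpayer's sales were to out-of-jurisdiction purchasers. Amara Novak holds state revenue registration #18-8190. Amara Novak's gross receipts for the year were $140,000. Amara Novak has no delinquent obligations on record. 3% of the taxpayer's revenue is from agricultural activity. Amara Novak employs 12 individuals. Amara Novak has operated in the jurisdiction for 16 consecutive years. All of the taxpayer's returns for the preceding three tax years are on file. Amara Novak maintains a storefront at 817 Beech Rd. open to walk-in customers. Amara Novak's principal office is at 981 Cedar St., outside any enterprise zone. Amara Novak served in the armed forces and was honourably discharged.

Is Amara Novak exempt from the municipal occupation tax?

(a) in enterprise zone — not satisfied.
(b) ≤ 22 employees — satisfied.
(1): F OR T → true.
(a) not (state-registered) — not satisfied.
(i) >40% out-of-jur. sales — holds.
(ii) returns current — satisfied.
(b) = T AND T = true.
(2) = F OR T = true.
(i) has storefront — holds.
(ii) ≥ 10 yrs in jurisdiction — met.
(a) = T AND T = true.
(b) ≥80% agricultural — not satisfied.
(c) not (veteran) — not satisfied.
So (3) is satisfied (T OR F OR F).
Overall: T AND T AND T → true.
Exception (receipts ≤ $50,000) — not satisfied.
Result: main true OR exception false → true.

Yes — exempt.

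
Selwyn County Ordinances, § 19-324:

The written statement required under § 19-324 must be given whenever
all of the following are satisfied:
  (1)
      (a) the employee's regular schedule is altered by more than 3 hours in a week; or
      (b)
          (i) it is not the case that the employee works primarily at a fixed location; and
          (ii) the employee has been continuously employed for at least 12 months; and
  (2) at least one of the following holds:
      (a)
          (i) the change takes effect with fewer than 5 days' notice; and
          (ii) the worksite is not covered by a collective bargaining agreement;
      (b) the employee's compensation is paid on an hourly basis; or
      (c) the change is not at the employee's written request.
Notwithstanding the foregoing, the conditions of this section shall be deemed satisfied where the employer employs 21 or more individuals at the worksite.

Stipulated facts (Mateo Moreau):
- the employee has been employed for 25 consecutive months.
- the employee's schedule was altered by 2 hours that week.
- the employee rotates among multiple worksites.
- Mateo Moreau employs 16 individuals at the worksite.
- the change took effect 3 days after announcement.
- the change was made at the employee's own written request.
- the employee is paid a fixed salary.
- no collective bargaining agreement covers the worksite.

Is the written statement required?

Yes — required.

(a) schedule shift > 3h — fails.
(i) not (fixed location) — satisfied.
(ii) tenure ≥ 12 mo. — holds.
(b) = T AND T = true.
(1) = F OR T = true.
(i) < 5 days' notice — satisfied.
(ii) no CBA — met.
So (a) is satisfied (T AND T).
(b) hourly-paid — fails.
(c) not employee-requested — not satisfied.
(2): T OR F OR F → true.
Overall: T AND T → true.
Exception (≥ 21 at site) — not satisfied.
Result: main true OR exception false → true.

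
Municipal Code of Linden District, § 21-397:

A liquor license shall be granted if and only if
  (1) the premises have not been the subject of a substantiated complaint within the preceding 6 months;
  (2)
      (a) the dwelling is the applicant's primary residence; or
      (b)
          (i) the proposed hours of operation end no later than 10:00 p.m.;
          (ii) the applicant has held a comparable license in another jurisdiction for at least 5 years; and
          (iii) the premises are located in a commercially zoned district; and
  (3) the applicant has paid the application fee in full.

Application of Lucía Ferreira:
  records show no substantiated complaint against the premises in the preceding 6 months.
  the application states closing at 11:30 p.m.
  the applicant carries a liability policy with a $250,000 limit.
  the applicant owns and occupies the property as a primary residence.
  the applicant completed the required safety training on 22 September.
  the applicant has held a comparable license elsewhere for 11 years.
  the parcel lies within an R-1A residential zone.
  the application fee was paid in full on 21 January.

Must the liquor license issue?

(1) no complaint in 6 mo. — holds.
(a) primary residence — satisfied.
(i) closes by 10 p.m. — not met.
(ii) prior license ≥ 5 yr — met.
(iii) commercially zoned — not satisfied.
So (b) is not satisfied (F AND T AND F).
(2): T OR F → true.
(3) fee paid — met.
Overall = T AND T AND T = true.

Yes — granted.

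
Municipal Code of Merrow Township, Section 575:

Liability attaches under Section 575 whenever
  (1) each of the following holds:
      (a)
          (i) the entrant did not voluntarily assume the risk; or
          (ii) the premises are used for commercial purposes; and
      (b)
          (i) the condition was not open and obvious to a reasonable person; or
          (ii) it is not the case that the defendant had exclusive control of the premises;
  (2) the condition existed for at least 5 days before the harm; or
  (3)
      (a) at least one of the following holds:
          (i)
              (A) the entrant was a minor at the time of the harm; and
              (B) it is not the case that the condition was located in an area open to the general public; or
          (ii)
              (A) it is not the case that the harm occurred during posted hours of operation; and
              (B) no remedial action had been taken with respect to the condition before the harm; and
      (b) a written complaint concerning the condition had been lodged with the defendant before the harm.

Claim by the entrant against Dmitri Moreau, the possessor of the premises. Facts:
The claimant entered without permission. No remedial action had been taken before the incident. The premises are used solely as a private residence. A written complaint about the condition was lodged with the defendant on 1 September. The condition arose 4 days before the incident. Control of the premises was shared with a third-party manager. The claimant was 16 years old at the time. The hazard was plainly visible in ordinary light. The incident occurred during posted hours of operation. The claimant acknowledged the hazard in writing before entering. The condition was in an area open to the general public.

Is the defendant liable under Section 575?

(i) no assumed risk — fails.
(ii) commercial use — not satisfied.
(a): F OR F → false.
(i) not open/obvious — not satisfied.
(ii) not (exclusive control) — satisfied.
(b) = F OR T = true.
So (1) is not satisfied (F AND T).
(2) condition ≥5 days old — fails.
(A) entrant a minor — met.
(B) not (public area) — not satisfied.
So (i) is not satisfied (T AND F).
(A) not (during posted hours) — not satisfied.
(B) no remedial action — satisfied.
So (ii) is not satisfied (F AND T).
(a) = F OR F = false.
(b) complaint lodged — met.
(3) = F AND T = false.
So Overall is not satisfied (F OR F OR F).

No — not liable.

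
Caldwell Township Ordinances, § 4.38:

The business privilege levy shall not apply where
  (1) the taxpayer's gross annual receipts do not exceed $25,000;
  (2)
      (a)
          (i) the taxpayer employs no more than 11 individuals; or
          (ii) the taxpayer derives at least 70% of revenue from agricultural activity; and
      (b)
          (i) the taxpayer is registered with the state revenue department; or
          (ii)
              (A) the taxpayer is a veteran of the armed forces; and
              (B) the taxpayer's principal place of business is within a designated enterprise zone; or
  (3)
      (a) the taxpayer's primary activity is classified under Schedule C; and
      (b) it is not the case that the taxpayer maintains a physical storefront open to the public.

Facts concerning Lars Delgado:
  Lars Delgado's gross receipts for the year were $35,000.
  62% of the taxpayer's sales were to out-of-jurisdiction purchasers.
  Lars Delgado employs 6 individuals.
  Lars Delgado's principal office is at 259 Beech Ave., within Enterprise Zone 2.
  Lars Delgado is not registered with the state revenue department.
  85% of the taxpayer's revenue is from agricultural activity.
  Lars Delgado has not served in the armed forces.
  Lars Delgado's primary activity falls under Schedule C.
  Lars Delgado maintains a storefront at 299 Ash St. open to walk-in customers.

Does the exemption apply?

(1) receipts ≤ $25,000 — not satisfied.
(i) ≤ 11 employees — met.
(ii) ≥70% agricultural — met.
(a): T OR T → true.
(i) state-registered — fails.
(A) veteran — fails.
(B) in enterprise zone — met.
(ii) = F AND T = false.
(b): F OR F → false.
(2) = T AND F = false.
(a) Schedule C activity — holds.
(b) not (has storefront) — fails.
(3): T AND F → false.
So Overall is not satisfied (F OR F OR F).

No — not exempt.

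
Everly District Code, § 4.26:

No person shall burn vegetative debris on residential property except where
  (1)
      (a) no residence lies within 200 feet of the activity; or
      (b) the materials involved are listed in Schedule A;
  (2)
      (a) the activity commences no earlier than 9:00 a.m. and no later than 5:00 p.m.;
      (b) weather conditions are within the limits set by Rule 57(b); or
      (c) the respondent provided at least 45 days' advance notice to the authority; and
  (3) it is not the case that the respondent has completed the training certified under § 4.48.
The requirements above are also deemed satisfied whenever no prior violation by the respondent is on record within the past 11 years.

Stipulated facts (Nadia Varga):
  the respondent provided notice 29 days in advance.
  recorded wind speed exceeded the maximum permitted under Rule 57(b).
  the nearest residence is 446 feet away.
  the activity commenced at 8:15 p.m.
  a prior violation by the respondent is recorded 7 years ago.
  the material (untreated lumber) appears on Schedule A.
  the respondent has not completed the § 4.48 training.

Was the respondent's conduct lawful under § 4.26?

No — unlawful.

(a) no residence in 200 ft — satisfied.
(b) Schedule A material — satisfied.
(1): T OR T → true.
(a) start within hours — not met.
(b) weather ok — not met.
(c) ≥45 days' notice — not satisfied.
So (2) is not satisfied (F OR F OR F).
(3) not (training certified) — holds.
Overall: T AND F AND T → false.
Exception (no prior violation) — not satisfied.
Result: main false OR exception false → false.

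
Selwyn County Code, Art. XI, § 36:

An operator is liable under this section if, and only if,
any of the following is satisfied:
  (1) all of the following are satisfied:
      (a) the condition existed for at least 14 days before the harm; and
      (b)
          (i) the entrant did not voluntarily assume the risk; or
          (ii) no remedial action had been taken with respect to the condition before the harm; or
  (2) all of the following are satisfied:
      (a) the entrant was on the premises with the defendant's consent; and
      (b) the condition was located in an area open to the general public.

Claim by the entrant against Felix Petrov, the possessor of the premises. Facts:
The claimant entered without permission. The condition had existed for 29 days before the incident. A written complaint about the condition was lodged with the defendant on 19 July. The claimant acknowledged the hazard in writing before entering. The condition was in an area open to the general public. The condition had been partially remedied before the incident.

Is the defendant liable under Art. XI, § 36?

(a) condition ≥14 days old — met.
(i) no assumed risk — not satisfied.
(ii) no remedial action — not met.
(b): F OR F → false.
So (1) is not satisfied (T AND F).
(a) consent to enter — fails.
(b) public area — holds.
(2): F AND T → false.
Overall = F OR F = false.

No — not liable.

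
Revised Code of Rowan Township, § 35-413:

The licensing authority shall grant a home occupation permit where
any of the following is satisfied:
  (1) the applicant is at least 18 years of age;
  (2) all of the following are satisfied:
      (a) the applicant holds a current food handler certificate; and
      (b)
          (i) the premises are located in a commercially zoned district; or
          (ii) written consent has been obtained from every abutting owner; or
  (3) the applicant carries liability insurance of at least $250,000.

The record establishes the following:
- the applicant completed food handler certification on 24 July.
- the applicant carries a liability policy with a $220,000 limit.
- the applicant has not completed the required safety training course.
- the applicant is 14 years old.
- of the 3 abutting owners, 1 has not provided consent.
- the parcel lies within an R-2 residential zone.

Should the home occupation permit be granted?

(1) age ≥ 18 — not met.
(a) food handler cert. — met.
(i) commercially zoned — fails.
(ii) all abutters consent — not satisfied.
So (b) is not satisfied (F OR F).
(2) = T AND F = false.
(3) insurance ≥ $250,000 — fails.
So Overall is not satisfied (F OR F OR F).

No — denied.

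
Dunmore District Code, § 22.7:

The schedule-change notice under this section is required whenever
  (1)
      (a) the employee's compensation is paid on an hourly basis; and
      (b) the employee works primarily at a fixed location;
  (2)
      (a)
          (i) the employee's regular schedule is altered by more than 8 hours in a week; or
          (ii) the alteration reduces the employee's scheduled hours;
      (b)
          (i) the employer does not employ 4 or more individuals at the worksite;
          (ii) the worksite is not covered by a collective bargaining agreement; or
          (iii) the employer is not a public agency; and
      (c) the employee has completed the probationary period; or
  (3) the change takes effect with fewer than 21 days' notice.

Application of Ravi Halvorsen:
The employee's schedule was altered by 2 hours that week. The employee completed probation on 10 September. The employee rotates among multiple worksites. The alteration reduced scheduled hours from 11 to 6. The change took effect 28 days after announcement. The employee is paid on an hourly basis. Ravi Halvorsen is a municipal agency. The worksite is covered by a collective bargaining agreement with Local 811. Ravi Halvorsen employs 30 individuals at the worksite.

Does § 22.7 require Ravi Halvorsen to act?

No — not required.

(a) hourly-paid — met.
(b) fixed location — not satisfied.
(1) = T AND F = false.
(i) schedule shift > 8h — not satisfied.
(ii) hours reduced — holds.
(a): F OR T → true.
(i) not (≥ 4 at site) — not satisfied.
(ii) no CBA — not met.
(iii) not (public agency) — not met.
So (b) is not satisfied (F OR F OR F).
(c) past probation — holds.
(2): T AND F AND T → false.
(3) < 21 days' notice — fails.
So Overall is not satisfied (F OR F OR F).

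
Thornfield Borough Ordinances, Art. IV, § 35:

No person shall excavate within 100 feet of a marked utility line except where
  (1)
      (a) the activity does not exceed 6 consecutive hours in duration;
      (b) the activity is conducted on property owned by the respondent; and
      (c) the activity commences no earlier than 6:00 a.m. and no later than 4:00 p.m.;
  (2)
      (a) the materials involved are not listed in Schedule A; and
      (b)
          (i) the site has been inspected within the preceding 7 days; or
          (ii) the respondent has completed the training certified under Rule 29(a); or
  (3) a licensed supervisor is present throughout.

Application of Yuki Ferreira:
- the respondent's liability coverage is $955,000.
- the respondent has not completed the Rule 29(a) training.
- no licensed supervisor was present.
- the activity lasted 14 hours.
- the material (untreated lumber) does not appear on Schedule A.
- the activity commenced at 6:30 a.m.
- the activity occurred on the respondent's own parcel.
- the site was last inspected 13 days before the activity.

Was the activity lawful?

(a) ≤ 6 hrs duration — not met.
(b) own property — holds.
(c) start within hours — met.
(1): F AND T AND T → false.
(a) not (Schedule A material) — holds.
(i) site inspected — not met.
(ii) training certified — not satisfied.
So (b) is not satisfied (F OR F).
(2) = T AND F = false.
(3) supervisor present — not met.
So Overall is not satisfied (F OR F OR F).

No — unlawful.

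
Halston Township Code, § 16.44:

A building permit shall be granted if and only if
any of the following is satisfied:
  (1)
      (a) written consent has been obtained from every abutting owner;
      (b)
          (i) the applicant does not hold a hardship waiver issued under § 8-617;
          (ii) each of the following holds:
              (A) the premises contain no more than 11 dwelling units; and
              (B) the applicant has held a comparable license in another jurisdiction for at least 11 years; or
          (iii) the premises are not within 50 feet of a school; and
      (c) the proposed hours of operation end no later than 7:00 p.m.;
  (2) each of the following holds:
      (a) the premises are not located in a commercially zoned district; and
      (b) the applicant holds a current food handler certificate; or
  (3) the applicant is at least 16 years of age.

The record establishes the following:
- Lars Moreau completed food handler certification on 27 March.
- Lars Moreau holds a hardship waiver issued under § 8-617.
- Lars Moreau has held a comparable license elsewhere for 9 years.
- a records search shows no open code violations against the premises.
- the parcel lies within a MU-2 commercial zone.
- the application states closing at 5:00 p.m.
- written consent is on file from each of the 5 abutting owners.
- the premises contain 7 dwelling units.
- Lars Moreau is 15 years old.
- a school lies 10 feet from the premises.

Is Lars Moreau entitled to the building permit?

(a) all abutters consent — satisfied.
(i) not (hardship waiver) — fails.
(A) ≤ 11 units — satisfied.
(B) prior license ≥ 11 yr — fails.
(ii): T AND F → false.
(iii) ≥50 ft from school — not satisfied.
(b): F OR F OR F → false.
(c) closes by 7 p.m. — met.
So (1) is not satisfied (T AND F AND T).
(a) not (commercially zoned) — not met.
(b) food handler cert. — holds.
(2) = F AND T = false.
(3) age ≥ 16 — not met.
Overall = F OR F OR F = false.

No — denied.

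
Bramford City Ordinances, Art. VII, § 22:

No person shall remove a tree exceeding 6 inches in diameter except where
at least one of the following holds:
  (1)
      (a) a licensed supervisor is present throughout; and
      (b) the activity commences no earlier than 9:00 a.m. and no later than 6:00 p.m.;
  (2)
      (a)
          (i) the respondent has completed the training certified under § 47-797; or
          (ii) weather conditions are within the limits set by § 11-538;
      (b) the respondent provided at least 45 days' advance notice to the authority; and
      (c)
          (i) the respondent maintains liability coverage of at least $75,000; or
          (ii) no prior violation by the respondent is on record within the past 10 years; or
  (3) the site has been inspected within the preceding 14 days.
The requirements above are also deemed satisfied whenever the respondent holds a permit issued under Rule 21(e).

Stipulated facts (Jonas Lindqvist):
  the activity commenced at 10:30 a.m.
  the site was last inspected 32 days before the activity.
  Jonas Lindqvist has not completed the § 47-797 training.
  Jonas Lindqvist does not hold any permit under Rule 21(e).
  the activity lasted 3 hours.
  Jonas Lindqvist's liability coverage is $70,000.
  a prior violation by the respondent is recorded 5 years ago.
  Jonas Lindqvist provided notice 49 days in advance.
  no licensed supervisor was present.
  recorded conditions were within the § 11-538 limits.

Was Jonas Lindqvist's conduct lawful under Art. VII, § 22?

No — unlawful.

(a) supervisor present — not met.
(b) start within hours — satisfied.
(1): F AND T → false.
(i) training certified — not satisfied.
(ii) weather ok — holds.
(a): F OR T → true.
(b) ≥45 days' notice — satisfied.
(i) coverage ≥ $75,000 — not satisfied.
(ii) no prior violation — not met.
So (c) is not satisfied (F OR F).
(2) = T AND T AND F = false.
(3) site inspected — fails.
So Overall is not satisfied (F OR F OR F).
Exception (holds permit) — not satisfied.
Result: main false OR exception false → false.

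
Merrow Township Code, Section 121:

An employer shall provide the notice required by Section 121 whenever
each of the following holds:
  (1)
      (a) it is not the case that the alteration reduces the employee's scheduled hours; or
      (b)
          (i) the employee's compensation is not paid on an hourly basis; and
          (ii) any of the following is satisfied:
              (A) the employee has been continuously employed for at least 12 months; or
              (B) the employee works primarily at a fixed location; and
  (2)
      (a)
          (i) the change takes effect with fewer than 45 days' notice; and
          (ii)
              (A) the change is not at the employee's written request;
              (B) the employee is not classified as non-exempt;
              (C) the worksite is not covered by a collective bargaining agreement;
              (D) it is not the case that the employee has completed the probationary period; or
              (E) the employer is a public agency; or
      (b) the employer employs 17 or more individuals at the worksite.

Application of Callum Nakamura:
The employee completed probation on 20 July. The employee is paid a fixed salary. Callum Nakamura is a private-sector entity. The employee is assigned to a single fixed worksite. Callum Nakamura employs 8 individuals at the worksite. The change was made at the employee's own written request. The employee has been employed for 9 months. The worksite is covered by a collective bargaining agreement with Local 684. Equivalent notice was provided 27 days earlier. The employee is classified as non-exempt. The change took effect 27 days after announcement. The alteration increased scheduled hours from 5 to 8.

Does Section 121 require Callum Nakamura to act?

No — not required.

(a) not (hours reduced) — met.
(i) not (hourly-paid) — satisfied.
(A) tenure ≥ 12 mo. — fails.
(B) fixed location — holds.
(ii): F OR T → true.
So (b) is satisfied (T AND T).
(1) = T OR T = true.
(i) < 45 days' notice — satisfied.
(A) not employee-requested — fails.
(B) not (non-exempt) — fails.
(C) no CBA — fails.
(D) not (past probation) — not met.
(E) public agency — not satisfied.
(ii): F OR F OR F OR F OR F → false.
(a) = T AND F = false.
(b) ≥ 17 at site — fails.
So (2) is not satisfied (F OR F).
Overall = T AND F = false.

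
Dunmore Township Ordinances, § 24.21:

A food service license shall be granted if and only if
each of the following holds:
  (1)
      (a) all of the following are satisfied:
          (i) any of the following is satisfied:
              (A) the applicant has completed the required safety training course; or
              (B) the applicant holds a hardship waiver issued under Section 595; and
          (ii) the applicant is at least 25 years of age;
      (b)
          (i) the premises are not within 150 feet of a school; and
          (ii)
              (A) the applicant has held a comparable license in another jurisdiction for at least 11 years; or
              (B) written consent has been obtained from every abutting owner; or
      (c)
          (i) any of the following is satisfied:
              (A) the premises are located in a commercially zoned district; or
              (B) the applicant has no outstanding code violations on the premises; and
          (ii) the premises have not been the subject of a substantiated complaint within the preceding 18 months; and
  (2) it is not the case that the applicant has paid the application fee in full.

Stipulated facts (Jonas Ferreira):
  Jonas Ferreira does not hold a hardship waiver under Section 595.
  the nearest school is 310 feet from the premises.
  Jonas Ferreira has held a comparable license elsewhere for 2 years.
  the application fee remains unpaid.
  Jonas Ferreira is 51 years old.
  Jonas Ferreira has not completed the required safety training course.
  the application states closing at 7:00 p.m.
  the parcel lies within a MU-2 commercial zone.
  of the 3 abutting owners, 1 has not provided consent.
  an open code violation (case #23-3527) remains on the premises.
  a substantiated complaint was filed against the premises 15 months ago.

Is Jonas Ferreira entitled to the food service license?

(A) safety training — fails.
(B) hardship waiver — not met.
So (i) is not satisfied (F OR F).
(ii) age ≥ 25 — holds.
So (a) is not satisfied (F AND T).
(i) ≥150 ft from school — met.
(A) prior license ≥ 11 yr — fails.
(B) all abutters consent — fails.
(ii) = F OR F = false.
So (b) is not satisfied (T AND F).
(A) commercially zoned — satisfied.
(B) no code violations — fails.
(i): T OR F → true.
(ii) no complaint in 18 mo. — fails.
(c): T AND F → false.
(1) = F OR F OR F = false.
(2) not (fee paid) — holds.
Overall = F AND T = false.

No — denied.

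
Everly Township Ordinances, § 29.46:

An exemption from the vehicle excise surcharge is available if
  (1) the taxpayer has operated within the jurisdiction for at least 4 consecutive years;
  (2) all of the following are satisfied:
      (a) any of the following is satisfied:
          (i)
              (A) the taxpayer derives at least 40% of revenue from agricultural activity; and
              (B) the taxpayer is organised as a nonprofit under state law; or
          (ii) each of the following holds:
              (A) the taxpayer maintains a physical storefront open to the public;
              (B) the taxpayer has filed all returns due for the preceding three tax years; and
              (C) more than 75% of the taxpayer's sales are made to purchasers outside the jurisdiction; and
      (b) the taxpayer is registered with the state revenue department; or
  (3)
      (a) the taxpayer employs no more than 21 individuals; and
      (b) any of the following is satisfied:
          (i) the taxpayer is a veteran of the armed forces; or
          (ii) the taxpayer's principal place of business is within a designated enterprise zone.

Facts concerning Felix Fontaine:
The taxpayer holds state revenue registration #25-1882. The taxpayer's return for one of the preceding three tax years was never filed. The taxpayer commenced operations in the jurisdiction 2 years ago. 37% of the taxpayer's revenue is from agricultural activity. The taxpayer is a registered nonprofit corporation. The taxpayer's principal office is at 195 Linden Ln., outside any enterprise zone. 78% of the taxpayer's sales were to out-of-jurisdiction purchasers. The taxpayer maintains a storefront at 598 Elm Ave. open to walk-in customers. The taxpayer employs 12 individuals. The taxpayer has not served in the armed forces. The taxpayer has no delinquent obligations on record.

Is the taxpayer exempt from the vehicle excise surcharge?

No — not exempt.

(1) ≥ 4 yrs in jurisdiction — fails.
(A) ≥40% agricultural — not satisfied.
(B) nonprofit — met.
(i): F AND T → false.
(A) has storefront — holds.
(B) returns current — fails.
(C) >75% out-of-jur. sales — met.
(ii) = T AND F AND T = false.
So (a) is not satisfied (F OR F).
(b) state-registered — holds.
So (2) is not satisfied (F AND T).
(a) ≤ 21 employees — met.
(i) veteran — not met.
(ii) in enterprise zone — not met.
So (b) is not satisfied (F OR F).
So (3) is not satisfied (T AND F).
Overall = F OR F OR F = false.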